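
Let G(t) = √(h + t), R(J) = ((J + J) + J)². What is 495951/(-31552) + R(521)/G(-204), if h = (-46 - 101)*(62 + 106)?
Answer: -495951/31552 - 814323*I*√249/830 ≈ -15.719 - 15482.0*I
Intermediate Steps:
h = -24696 (h = -147*168 = -24696)
R(J) = 9*J² (R(J) = (2*J + J)² = (3*J)² = 9*J²)
G(t) = √(-24696 + t)
495951/(-31552) + R(521)/G(-204) = 495951/(-31552) + (9*521²)/(√(-24696 - 204)) = 495951*(-1/31552) + (9*271441)/(√(-24900)) = -495951/31552 + 2442969/((10*I*√249)) = -495951/31552 + 2442969*(-I*√249/2490) = -495951/31552 - 814323*I*√249/830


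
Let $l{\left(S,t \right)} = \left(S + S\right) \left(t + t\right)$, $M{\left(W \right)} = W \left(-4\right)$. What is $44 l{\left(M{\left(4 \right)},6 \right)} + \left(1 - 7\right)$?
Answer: $-16902$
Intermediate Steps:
$M{\left(W \right)} = - 4 W$
$l{\left(S,t \right)} = 4 S t$ ($l{\left(S,t \right)} = 2 S 2 t = 4 S t$)
$44 l{\left(M{\left(4 \right)},6 \right)} + \left(1 - 7\right) = 44 \cdot 4 \left(\left(-4\right) 4\right) 6 + \left(1 - 7\right) = 44 \cdot 4 \left(-16\right) 6 - 6 = 44 \left(-384\right) - 6 = -16896 - 6 = -16902$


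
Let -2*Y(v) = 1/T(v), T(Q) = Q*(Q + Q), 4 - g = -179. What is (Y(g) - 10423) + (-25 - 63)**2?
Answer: -358868125/133956 ≈ -2679.0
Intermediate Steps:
g = 183 (g = 4 - 1*(-179) = 4 + 179 = 183)
T(Q) = 2*Q**2 (T(Q) = Q*(2*Q) = 2*Q**2)
Y(v) = -1/(4*v**2) (Y(v) = -1/(2*v**2)/2 = -1/(4*v**2))
(Y(g) - 10423) + (-25 - 63)**2 = (-1/4/183**2 - 10423) + (-25 - 63)**2 = (-1/4*1/33489 - 10423) + (-88)**2 = (-1/133956 - 10423) + 7744 = -1396223389/133956 + 7744 = -358868125/133956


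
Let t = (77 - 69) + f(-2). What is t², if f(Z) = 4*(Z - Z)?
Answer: 64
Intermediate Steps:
f(Z) = 0 (f(Z) = 4*0 = 0)
t = 8 (t = (77 - 69) + 0 = 8 + 0 = 8)
t² = 8² = 64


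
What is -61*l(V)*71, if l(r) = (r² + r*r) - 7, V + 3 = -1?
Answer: -108275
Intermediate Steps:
V = -4 (V = -3 - 1 = -4)
l(r) = -7 + 2*r² (l(r) = (r² + r²) - 7 = 2*r² - 7 = -7 + 2*r²)
-61*l(V)*71 = -61*(-7 + 2*(-4)²)*71 = -61*(-7 + 2*16)*71 = -61*(-7 + 32)*71 = -61*25*71 = -1525*71 = -108275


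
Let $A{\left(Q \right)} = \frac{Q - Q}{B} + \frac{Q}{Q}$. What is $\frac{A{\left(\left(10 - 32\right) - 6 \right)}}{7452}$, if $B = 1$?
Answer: $\frac{1}{7452} \approx 0.00013419$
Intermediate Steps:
$A{\left(Q \right)} = 1$ ($A{\left(Q \right)} = \frac{Q - Q}{1} + \frac{Q}{Q} = 0 \cdot 1 + 1 = 0 + 1 = 1$)
$\frac{A{\left(\left(10 - 32\right) - 6 \right)}}{7452} = 1 \cdot \frac{1}{7452} = \frac{1}{7452}$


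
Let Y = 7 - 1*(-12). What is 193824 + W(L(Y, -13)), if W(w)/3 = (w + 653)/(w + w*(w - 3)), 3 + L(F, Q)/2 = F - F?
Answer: 3101831/16 ≈ 1.9386e+5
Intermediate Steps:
Y = 19 (Y = 7 + 12 = 19)
L(F, Q) = -6 (L(F, Q) = -6 + 2*(F - F) = -6 + 2*0 = -6 + 0 = -6)
W(w) = 3*(653 + w)/(w + w*(-3 + w)) (W(w) = 3*((w + 653)/(w + w*(w - 3))) = 3*((653 + w)/(w + w*(-3 + w))) = 3*(653 + w)/(w + w*(-3 + w)))
193824 + W(L(Y, -13)) = 193824 + 3*(653 - 6)/(-6*(-2 - 6)) = 193824 + 3*(-⅙)*647/(-8) = 193824 + 3*(-⅙)*(-⅛)*647 = 193824 + 647/16 = 3101831/16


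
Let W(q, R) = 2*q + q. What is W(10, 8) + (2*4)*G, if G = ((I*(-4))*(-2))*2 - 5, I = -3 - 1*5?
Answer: -1034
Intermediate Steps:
I = -8 (I = -3 - 5 = -8)
W(q, R) = 3*q
G = -133 (G = (-8*(-4)*(-2))*2 - 5 = (32*(-2))*2 - 5 = -64*2 - 5 = -128 - 5 = -133)
W(10, 8) + (2*4)*G = 3*10 + (2*4)*(-133) = 30 + 8*(-133) = 30 - 1064 = -1034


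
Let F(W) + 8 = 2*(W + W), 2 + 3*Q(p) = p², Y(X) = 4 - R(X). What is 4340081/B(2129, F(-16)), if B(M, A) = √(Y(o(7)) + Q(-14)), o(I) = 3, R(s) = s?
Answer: 4340081*√591/197 ≈ 5.3558e+5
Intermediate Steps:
Y(X) = 4 - X
Q(p) = -⅔ + p²/3
F(W) = -8 + 4*W (F(W) = -8 + 2*(W + W) = -8 + 2*(2*W) = -8 + 4*W)
B(M, A) = √591/3 (B(M, A) = √((4 - 1*3) + (-⅔ + (⅓)*(-14)²)) = √((4 - 3) + (-⅔ + (⅓)*196)) = √(1 + (-⅔ + 196/3)) = √(1 + 194/3) = √(197/3) = √591/3)
4340081/B(2129, F(-16)) = 4340081/((√591/3)) = 4340081*(√591/197) = 4340081*√591/197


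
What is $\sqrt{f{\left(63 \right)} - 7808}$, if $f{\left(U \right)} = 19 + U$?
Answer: $i \sqrt{7726} \approx 87.898 i$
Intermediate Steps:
$\sqrt{f{\left(63 \right)} - 7808} = \sqrt{\left(19 + 63\right) - 7808} = \sqrt{82 - 7808} = \sqrt{-7726} = i \sqrt{7726}$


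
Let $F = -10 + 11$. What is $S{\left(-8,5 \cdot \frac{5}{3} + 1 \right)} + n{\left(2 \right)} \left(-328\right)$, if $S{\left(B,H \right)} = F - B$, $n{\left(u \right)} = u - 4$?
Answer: $665$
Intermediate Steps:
$n{\left(u \right)} = -4 + u$
$F = 1$
$S{\left(B,H \right)} = 1 - B$
$S{\left(-8,5 \cdot \frac{5}{3} + 1 \right)} + n{\left(2 \right)} \left(-328\right) = \left(1 - -8\right) + \left(-4 + 2\right) \left(-328\right) = \left(1 + 8\right) - -656 = 9 + 656 = 665$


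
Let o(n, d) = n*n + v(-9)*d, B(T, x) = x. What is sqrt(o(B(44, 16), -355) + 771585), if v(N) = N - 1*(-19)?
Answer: sqrt(768291) ≈ 876.52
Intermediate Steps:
v(N) = 19 + N (v(N) = N + 19 = 19 + N)
o(n, d) = n**2 + 10*d (o(n, d) = n*n + (19 - 9)*d = n**2 + 10*d)
sqrt(o(B(44, 16), -355) + 771585) = sqrt((16**2 + 10*(-355)) + 771585) = sqrt((256 - 3550) + 771585) = sqrt(-3294 + 771585) = sqrt(768291)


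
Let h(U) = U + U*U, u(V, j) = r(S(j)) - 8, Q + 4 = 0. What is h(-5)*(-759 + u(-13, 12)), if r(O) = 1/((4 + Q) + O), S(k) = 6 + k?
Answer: -138050/9 ≈ -15339.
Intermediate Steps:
Q = -4 (Q = -4 + 0 = -4)
r(O) = 1/O (r(O) = 1/((4 - 4) + O) = 1/(0 + O) = 1/O)
u(V, j) = -8 + 1/(6 + j) (u(V, j) = 1/(6 + j) - 8 = -8 + 1/(6 + j))
h(U) = U + U**2
h(-5)*(-759 + u(-13, 12)) = (-5*(1 - 5))*(-759 + (-47 - 8*12)/(6 + 12)) = (-5*(-4))*(-759 + (-47 - 96)/18) = 20*(-759 + (1/18)*(-143)) = 20*(-759 - 143/18) = 20*(-13805/18) = -138050/9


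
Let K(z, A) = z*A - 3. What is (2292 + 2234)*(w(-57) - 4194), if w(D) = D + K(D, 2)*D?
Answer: 10943868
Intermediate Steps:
K(z, A) = -3 + A*z (K(z, A) = A*z - 3 = -3 + A*z)
w(D) = D + D*(-3 + 2*D) (w(D) = D + (-3 + 2*D)*D = D + D*(-3 + 2*D))
(2292 + 2234)*(w(-57) - 4194) = (2292 + 2234)*(2*(-57)*(-1 - 57) - 4194) = 4526*(2*(-57)*(-58) - 4194) = 4526*(6612 - 4194) = 4526*2418 = 10943868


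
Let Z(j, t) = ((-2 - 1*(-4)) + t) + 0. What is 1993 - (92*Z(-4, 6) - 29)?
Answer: 1286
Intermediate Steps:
Z(j, t) = 2 + t (Z(j, t) = ((-2 + 4) + t) + 0 = (2 + t) + 0 = 2 + t)
1993 - (92*Z(-4, 6) - 29) = 1993 - (92*(2 + 6) - 29) = 1993 - (92*8 - 29) = 1993 - (736 - 29) = 1993 - 1*707 = 1993 - 707 = 1286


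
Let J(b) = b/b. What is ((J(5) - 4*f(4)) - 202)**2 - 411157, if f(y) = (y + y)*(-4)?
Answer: -405828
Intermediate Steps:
f(y) = -8*y (f(y) = (2*y)*(-4) = -8*y)
J(b) = 1
((J(5) - 4*f(4)) - 202)**2 - 411157 = ((1 - (-32)*4) - 202)**2 - 411157 = ((1 - 4*(-32)) - 202)**2 - 411157 = ((1 + 128) - 202)**2 - 411157 = (129 - 202)**2 - 411157 = (-73)**2 - 411157 = 5329 - 411157 = -405828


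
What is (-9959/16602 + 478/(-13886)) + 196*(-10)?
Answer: -225997777775/115267686 ≈ -1960.6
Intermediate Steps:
(-9959/16602 + 478/(-13886)) + 196*(-10) = (-9959*1/16602 + 478*(-1/13886)) - 1960 = (-9959/16602 - 239/6943) - 1960 = -73113215/115267686 - 1960 = -225997777775/115267686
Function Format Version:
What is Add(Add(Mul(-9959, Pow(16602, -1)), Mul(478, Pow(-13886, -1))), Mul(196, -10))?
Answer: Rational(-225997777775, 115267686) ≈ -1960.6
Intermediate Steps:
Add(Add(Mul(-9959, Pow(16602, -1)), Mul(478, Pow(-13886, -1))), Mul(196, -10)) = Add(Add(Mul(-9959, Rational(1, 16602)), Mul(478, Rational(-1, 13886))), -1960) = Add(Add(Rational(-9959, 16602), Rational(-239, 6943)), -1960) = Add(Rational(-73113215, 115267686), -1960) = Rational(-225997777775, 115267686)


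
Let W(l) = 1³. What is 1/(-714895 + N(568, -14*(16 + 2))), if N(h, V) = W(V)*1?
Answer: -1/714894 ≈ -1.3988e-6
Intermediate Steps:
W(l) = 1
N(h, V) = 1 (N(h, V) = 1*1 = 1)
1/(-714895 + N(568, -14*(16 + 2))) = 1/(-714895 + 1) = 1/(-714894) = -1/714894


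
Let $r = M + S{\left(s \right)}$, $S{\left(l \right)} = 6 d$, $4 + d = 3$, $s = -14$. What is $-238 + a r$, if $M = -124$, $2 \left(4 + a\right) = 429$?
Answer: $-27603$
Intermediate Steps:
$a = \frac{421}{2}$ ($a = -4 + \frac{1}{2} \cdot 429 = -4 + \frac{429}{2} = \frac{421}{2} \approx 210.5$)
$d = -1$ ($d = -4 + 3 = -1$)
$S{\left(l \right)} = -6$ ($S{\left(l \right)} = 6 \left(-1\right) = -6$)
$r = -130$ ($r = -124 - 6 = -130$)
$-238 + a r = -238 + \frac{421}{2} \left(-130\right) = -238 - 27365 = -27603$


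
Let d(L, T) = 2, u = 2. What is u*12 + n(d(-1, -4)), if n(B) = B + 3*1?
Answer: 29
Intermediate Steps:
n(B) = 3 + B (n(B) = B + 3 = 3 + B)
u*12 + n(d(-1, -4)) = 2*12 + (3 + 2) = 24 + 5 = 29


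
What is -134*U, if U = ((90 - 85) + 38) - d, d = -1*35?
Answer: -10452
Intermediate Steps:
d = -35
U = 78 (U = ((90 - 85) + 38) - 1*(-35) = (5 + 38) + 35 = 43 + 35 = 78)
-134*U = -134*78 = -10452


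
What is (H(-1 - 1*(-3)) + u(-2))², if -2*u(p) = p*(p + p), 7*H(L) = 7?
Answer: 9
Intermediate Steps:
H(L) = 1 (H(L) = (⅐)*7 = 1)
u(p) = -p² (u(p) = -p*(p + p)/2 = -p*2*p/2 = -p²)
(H(-1 - 1*(-3)) + u(-2))² = (1 - 1*(-2)²)² = (1 - 1*4)² = (1 - 4)² = (-3)² = 9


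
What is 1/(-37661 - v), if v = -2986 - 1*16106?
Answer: -1/18569 ≈ -5.3853e-5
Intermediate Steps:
v = -19092 (v = -2986 - 16106 = -19092)
1/(-37661 - v) = 1/(-37661 - 1*(-19092)) = 1/(-37661 + 19092) = 1/(-18569) = -1/18569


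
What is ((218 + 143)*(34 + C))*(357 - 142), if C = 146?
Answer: 13970700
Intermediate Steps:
((218 + 143)*(34 + C))*(357 - 142) = ((218 + 143)*(34 + 146))*(357 - 142) = (361*180)*215 = 64980*215 = 13970700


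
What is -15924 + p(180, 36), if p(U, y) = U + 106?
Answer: -15638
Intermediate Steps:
p(U, y) = 106 + U
-15924 + p(180, 36) = -15924 + (106 + 180) = -15924 + 286 = -15638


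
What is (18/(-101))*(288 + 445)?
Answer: -13194/101 ≈ -130.63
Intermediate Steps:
(18/(-101))*(288 + 445) = (18*(-1/101))*733 = -18/101*733 = -13194/101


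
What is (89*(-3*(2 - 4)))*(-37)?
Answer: -19758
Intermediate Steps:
(89*(-3*(2 - 4)))*(-37) = (89*(-3*(-2)))*(-37) = (89*6)*(-37) = 534*(-37) = -19758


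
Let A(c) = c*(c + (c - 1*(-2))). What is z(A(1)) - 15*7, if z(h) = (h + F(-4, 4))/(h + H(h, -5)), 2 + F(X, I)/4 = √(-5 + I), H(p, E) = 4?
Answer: -211/2 + I/2 ≈ -105.5 + 0.5*I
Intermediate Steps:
A(c) = c*(2 + 2*c) (A(c) = c*(c + (c + 2)) = c*(c + (2 + c)) = c*(2 + 2*c))
F(X, I) = -8 + 4*√(-5 + I)
z(h) = (-8 + h + 4*I)/(4 + h) (z(h) = (h + (-8 + 4*√(-5 + 4)))/(h + 4) = (h + (-8 + 4*√(-1)))/(4 + h) = (h + (-8 + 4*I))/(4 + h) = (-8 + h + 4*I)/(4 + h))
z(A(1)) - 15*7 = (-8 + 2*1*(1 + 1) + 4*I)/(4 + 2*1*(1 + 1)) - 15*7 = (-8 + 2*1*2 + 4*I)/(4 + 2*1*2) - 105 = (-8 + 4 + 4*I)/(4 + 4) - 105 = (-4 + 4*I)/8 - 105 = (-½ + I/2) - 105 = -211/2 + I/2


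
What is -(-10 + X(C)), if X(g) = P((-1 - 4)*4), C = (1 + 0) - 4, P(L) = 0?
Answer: 10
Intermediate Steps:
C = -3 (C = 1 - 4 = -3)
X(g) = 0
-(-10 + X(C)) = -(-10 + 0) = -1*(-10) = 10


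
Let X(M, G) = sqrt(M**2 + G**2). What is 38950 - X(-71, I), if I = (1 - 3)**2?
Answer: 38950 - sqrt(5057) ≈ 38879.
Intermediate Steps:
I = 4 (I = (-2)**2 = 4)
X(M, G) = sqrt(G**2 + M**2)
38950 - X(-71, I) = 38950 - sqrt(4**2 + (-71)**2) = 38950 - sqrt(16 + 5041) = 38950 - sqrt(5057)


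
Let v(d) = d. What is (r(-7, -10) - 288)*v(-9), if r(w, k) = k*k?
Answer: 1692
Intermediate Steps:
r(w, k) = k**2
(r(-7, -10) - 288)*v(-9) = ((-10)**2 - 288)*(-9) = (100 - 288)*(-9) = -188*(-9) = 1692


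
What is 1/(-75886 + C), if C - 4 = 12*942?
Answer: -1/64578 ≈ -1.5485e-5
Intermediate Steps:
C = 11308 (C = 4 + 12*942 = 4 + 11304 = 11308)
1/(-75886 + C) = 1/(-75886 + 11308) = 1/(-64578) = -1/64578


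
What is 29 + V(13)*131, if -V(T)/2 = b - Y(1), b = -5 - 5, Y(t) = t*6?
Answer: 4221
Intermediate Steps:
Y(t) = 6*t
b = -10
V(T) = 32 (V(T) = -2*(-10 - 6) = -2*(-16) = 32)
29 + V(13)*131 = 29 + 32*131 = 29 + 4192 = 4221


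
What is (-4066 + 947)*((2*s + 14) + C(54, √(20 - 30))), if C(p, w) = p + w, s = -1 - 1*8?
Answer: -155950 - 3119*I*√10 ≈ -1.5595e+5 - 9863.1*I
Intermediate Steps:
s = -9 (s = -1 - 8 = -9)
(-4066 + 947)*((2*s + 14) + C(54, √(20 - 30))) = (-4066 + 947)*((2*(-9) + 14) + (54 + √(20 - 30))) = -3119*((-18 + 14) + (54 + √(-10))) = -3119*(-4 + (54 + I*√10)) = -3119*(50 + I*√10) = -155950 - 3119*I*√10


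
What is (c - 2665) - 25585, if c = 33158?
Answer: 4908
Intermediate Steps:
(c - 2665) - 25585 = (33158 - 2665) - 25585 = 30493 - 25585 = 4908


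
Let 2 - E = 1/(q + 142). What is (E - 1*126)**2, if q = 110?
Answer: 976500001/63504 ≈ 15377.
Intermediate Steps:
E = 503/252 (E = 2 - 1/(110 + 142) = 2 - 1/252 = 503/252 ≈ 1.9960)
(E - 1*126)**2 = (503/252 - 1*126)**2 = (503/252 - 126)**2 = (-31249/252)**2 = 976500001/63504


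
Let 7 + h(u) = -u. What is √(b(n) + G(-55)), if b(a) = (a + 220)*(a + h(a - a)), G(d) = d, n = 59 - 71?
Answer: I*√4007 ≈ 63.301*I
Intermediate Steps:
n = -12
h(u) = -7 - u
b(a) = (-7 + a)*(220 + a) (b(a) = (a + 220)*(a + (-7 - (a - a))) = (220 + a)*(a + (-7 - 1*0)) = (220 + a)*(a + (-7 + 0)) = (220 + a)*(a - 7) = (220 + a)*(-7 + a) = (-7 + a)*(220 + a))
√(b(n) + G(-55)) = √((-1540 + (-12)² + 213*(-12)) - 55) = √((-1540 + 144 - 2556) - 55) = √(-3952 - 55) = √(-4007) = I*√4007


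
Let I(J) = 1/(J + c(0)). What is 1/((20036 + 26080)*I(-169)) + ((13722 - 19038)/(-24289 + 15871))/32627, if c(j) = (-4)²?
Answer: -1811819/549308172 ≈ -0.0032984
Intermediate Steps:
c(j) = 16
I(J) = 1/(16 + J) (I(J) = 1/(J + 16) = 1/(16 + J))
1/((20036 + 26080)*I(-169)) + ((13722 - 19038)/(-24289 + 15871))/32627 = 1/((20036 + 26080)*(1/(16 - 169))) + ((13722 - 19038)/(-24289 + 15871))/32627 = 1/(46116*(1/(-153))) - 5316/(-8418)*(1/32627) = 1/(46116*(-1/153)) - 5316*(-1/8418)*(1/32627) = (1/46116)*(-153) + (886/1403)*(1/32627) = -17/5124 + 886/45775681 = -1811819/549308172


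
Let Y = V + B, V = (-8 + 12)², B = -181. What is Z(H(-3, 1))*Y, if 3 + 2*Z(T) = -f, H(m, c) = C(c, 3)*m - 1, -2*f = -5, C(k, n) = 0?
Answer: 1815/4 ≈ 453.75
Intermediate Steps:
f = 5/2 (f = -½*(-5) = 5/2 ≈ 2.5000)
H(m, c) = -1 (H(m, c) = 0*m - 1 = 0 - 1 = -1)
V = 16 (V = 4² = 16)
Z(T) = -11/4 (Z(T) = -3/2 + (-1*5/2)/2 = -3/2 + (½)*(-5/2) = -3/2 - 5/4 = -11/4)
Y = -165 (Y = 16 - 181 = -165)
Z(H(-3, 1))*Y = -11/4*(-165) = 1815/4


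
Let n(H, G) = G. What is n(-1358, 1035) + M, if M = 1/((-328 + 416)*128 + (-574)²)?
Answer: 352665901/340740 ≈ 1035.0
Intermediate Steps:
M = 1/340740 (M = 1/(88*128 + 329476) = 1/(11264 + 329476) = 1/340740 ≈ 2.9348e-6)
n(-1358, 1035) + M = 1035 + 1/340740 = 352665901/340740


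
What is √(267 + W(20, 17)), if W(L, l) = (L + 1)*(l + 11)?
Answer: 3*√95 ≈ 29.240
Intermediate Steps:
W(L, l) = (1 + L)*(11 + l)
√(267 + W(20, 17)) = √(267 + (11 + 17 + 11*20 + 20*17)) = √(267 + (11 + 17 + 220 + 340)) = √(267 + 588) = √855 = 3*√95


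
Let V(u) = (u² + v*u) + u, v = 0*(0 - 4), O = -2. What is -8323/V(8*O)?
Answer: -8323/240 ≈ -34.679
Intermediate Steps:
v = 0 (v = 0*(-4) = 0)
V(u) = u + u² (V(u) = (u² + 0*u) + u = (u² + 0) + u = u² + u = u + u²)
-8323/V(8*O) = -8323*(-1/(16*(1 + 8*(-2)))) = -8323*(-1/(16*(1 - 16))) = -8323/((-16*(-15))) = -8323/240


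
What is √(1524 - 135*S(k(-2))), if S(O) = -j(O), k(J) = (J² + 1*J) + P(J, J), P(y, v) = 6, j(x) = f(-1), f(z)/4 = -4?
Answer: 2*I*√159 ≈ 25.219*I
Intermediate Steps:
f(z) = -16 (f(z) = 4*(-4) = -16)
j(x) = -16
k(J) = 6 + J + J² (k(J) = (J² + 1*J) + 6 = (J² + J) + 6 = (J + J²) + 6 = 6 + J + J²)
S(O) = 16 (S(O) = -1*(-16) = 16)
√(1524 - 135*S(k(-2))) = √(1524 - 135*16) = √(1524 - 2160) = √(-636) = 2*I*√159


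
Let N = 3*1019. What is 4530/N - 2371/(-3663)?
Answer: 7947179/3732597 ≈ 2.1291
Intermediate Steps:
N = 3057
4530/N - 2371/(-3663) = 4530/3057 - 2371/(-3663) = 4530*(1/3057) - 2371*(-1/3663) = 1510/1019 + 2371/3663 = 7947179/3732597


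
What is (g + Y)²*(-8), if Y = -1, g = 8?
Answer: -392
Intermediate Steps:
(g + Y)²*(-8) = (8 - 1)²*(-8) = 7²*(-8) = 49*(-8) = -392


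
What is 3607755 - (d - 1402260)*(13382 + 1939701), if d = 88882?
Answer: 2565139852129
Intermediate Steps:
3607755 - (d - 1402260)*(13382 + 1939701) = 3607755 - (88882 - 1402260)*(13382 + 1939701) = 3607755 - (-1313378)*1953083 = 3607755 - 1*(-2565136244374) = 3607755 + 2565136244374 = 2565139852129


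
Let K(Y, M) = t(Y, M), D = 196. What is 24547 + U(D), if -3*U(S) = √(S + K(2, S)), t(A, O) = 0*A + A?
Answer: 24547 - √22 ≈ 24542.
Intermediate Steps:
t(A, O) = A (t(A, O) = 0 + A = A)
K(Y, M) = Y
U(S) = -√(2 + S)/3 (U(S) = -√(S + 2)/3 = -√(2 + S)/3)
24547 + U(D) = 24547 - √(2 + 196)/3 = 24547 - √22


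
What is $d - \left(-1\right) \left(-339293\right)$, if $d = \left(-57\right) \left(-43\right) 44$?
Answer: $-231449$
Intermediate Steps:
$d = 107844$ ($d = 2451 \cdot 44 = 107844$)
$d - \left(-1\right) \left(-339293\right) = 107844 - \left(-1\right) \left(-339293\right) = 107844 - 339293 = -231449$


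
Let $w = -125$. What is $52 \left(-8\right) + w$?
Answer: $-541$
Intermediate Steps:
$52 \left(-8\right) + w = 52 \left(-8\right) - 125 = -416 - 125 = -541$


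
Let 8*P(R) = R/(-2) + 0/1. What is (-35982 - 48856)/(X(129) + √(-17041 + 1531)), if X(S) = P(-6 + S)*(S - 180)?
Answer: -2838340128/14440363 + 21718528*I*√15510/43321089 ≈ -196.56 + 62.436*I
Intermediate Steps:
P(R) = -R/16 (P(R) = (R/(-2) + 0/1)/8 = (R*(-½) + 0*1)/8 = (-R/2 + 0)/8 = (-R/2)/8 = -R/16)
X(S) = (-180 + S)*(3/8 - S/16) (X(S) = (-(-6 + S)/16)*(S - 180) = (3/8 - S/16)*(-180 + S) = (-180 + S)*(3/8 - S/16))
(-35982 - 48856)/(X(129) + √(-17041 + 1531)) = (-35982 - 48856)/((-180 + 129)*(6 - 1*129)/16 + √(-17041 + 1531)) = -84838/((1/16)*(-51)*(6 - 129) + √(-15510)) = -84838/((1/16)*(-51)*(-123) + I*√15510) = -84838/(6273/16 + I*√15510)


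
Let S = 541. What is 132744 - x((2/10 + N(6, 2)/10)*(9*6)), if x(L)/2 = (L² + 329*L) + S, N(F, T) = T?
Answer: 2912902/25 ≈ 1.1652e+5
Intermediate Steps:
x(L) = 1082 + 2*L² + 658*L (x(L) = 2*((L² + 329*L) + 541) = 2*(541 + L² + 329*L) = 1082 + 2*L² + 658*L)
132744 - x((2/10 + N(6, 2)/10)*(9*6)) = 132744 - (1082 + 2*((2/10 + 2/10)*(9*6))² + 658*((2/10 + 2/10)*(9*6))) = 132744 - (1082 + 2*((2*(⅒) + 2*(⅒))*54)² + 658*((2*(⅒) + 2*(⅒))*54)) = 132744 - (1082 + 2*((⅕ + ⅕)*54)² + 658*((⅕ + ⅕)*54)) = 132744 - (1082 + 2*((⅖)*54)² + 658*((⅖)*54)) = 132744 - (1082 + 2*(108/5)² + 658*(108/5)) = 132744 - (1082 + 2*(11664/25) + 71064/5) = 132744 - (1082 + 23328/25 + 71064/5) = 132744 - 1*405698/25 = 132744 - 405698/25 = 2912902/25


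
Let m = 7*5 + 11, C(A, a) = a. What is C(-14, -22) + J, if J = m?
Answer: 24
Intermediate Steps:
m = 46 (m = 35 + 11 = 46)
J = 46
C(-14, -22) + J = -22 + 46 = 24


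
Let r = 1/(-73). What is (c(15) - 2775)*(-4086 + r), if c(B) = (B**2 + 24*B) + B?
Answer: 648756825/73 ≈ 8.8871e+6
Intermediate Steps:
r = -1/73 ≈ -0.013699
c(B) = B**2 + 25*B
(c(15) - 2775)*(-4086 + r) = (15*(25 + 15) - 2775)*(-4086 - 1/73) = (15*40 - 2775)*(-298279/73) = (600 - 2775)*(-298279/73) = -2175*(-298279/73) = 648756825/73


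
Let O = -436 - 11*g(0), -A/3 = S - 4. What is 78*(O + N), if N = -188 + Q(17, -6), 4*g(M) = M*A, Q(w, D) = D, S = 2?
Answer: -49140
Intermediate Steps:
A = 6 (A = -3*(2 - 4) = -3*(-2) = 6)
g(M) = 3*M/2 (g(M) = (M*6)/4 = (6*M)/4 = 3*M/2)
O = -436 (O = -436 - 33*0/2 = -436 - 11*0 = -436 + 0 = -436)
N = -194 (N = -188 - 6 = -194)
78*(O + N) = 78*(-436 - 194) = 78*(-630) = -49140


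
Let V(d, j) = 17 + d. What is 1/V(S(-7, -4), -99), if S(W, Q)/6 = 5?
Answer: 1/47 ≈ 0.021277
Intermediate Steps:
S(W, Q) = 30 (S(W, Q) = 6*5 = 30)
1/V(S(-7, -4), -99) = 1/(17 + 30) = 1/47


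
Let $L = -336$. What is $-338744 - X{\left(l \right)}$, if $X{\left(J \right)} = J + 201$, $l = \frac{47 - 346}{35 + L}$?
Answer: $- \frac{102022744}{301} \approx -3.3895 \cdot 10^{5}$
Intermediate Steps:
$l = \frac{299}{301}$ ($l = \frac{47 - 346}{35 - 336} = - \frac{299}{-301} = \left(-299\right) \left(- \frac{1}{301}\right) = \frac{299}{301} \approx 0.99336$)
$X{\left(J \right)} = 201 + J$
$-338744 - X{\left(l \right)} = -338744 - \left(201 + \frac{299}{301}\right) = -338744 - \frac{60800}{301} = - \frac{102022744}{301}$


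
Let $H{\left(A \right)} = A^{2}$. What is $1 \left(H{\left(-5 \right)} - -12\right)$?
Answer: $37$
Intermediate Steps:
$1 \left(H{\left(-5 \right)} - -12\right) = 1 \left(\left(-5\right)^{2} - -12\right) = 1 \left(25 + 12\right) = 1 \cdot 37 = 37$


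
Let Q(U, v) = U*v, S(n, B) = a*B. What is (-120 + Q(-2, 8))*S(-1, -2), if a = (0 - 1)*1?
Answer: -272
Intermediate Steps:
a = -1 (a = -1*1 = -1)
S(n, B) = -B
(-120 + Q(-2, 8))*S(-1, -2) = (-120 - 2*8)*(-1*(-2)) = (-120 - 16)*2 = -136*2 = -272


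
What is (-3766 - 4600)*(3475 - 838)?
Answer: -22061142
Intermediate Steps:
(-3766 - 4600)*(3475 - 838) = -8366*2637 = -22061142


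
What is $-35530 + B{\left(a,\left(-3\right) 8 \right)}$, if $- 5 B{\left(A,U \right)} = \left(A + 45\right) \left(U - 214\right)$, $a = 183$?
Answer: $- \frac{123386}{5} \approx -24677.0$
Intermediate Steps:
$B{\left(A,U \right)} = - \frac{\left(-214 + U\right) \left(45 + A\right)}{5}$ ($B{\left(A,U \right)} = - \frac{\left(A + 45\right) \left(U - 214\right)}{5} = - \frac{\left(45 + A\right) \left(-214 + U\right)}{5} = - \frac{\left(-214 + U\right) \left(45 + A\right)}{5}$)
$-35530 + B{\left(a,\left(-3\right) 8 \right)} = -35530 + \left(1926 - 9 \left(\left(-3\right) 8\right) + \frac{214}{5} \cdot 183 - \frac{183 \left(\left(-3\right) 8\right)}{5}\right) = -35530 + \left(1926 - -216 + \frac{39162}{5} - \frac{183}{5} \left(-24\right)\right) = -35530 + \left(1926 + 216 + \frac{39162}{5} + \frac{4392}{5}\right) = -35530 + \frac{54264}{5} = - \frac{123386}{5}$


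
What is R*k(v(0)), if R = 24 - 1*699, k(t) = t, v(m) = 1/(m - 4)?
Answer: 675/4 ≈ 168.75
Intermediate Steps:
v(m) = 1/(-4 + m)
R = -675 (R = 24 - 699 = -675)
R*k(v(0)) = -675/(-4 + 0) = -675/(-4) = -675*(-¼) = 675/4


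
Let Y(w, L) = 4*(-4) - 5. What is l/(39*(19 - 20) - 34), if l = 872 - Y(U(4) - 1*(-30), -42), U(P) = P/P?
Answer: -893/73 ≈ -12.233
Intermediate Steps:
U(P) = 1
Y(w, L) = -21 (Y(w, L) = -16 - 5 = -21)
l = 893 (l = 872 - 1*(-21) = 872 + 21 = 893)
l/(39*(19 - 20) - 34) = 893/(39*(19 - 20) - 34) = 893/(39*(-1) - 34) = 893/(-39 - 34) = 893/(-73) = 893*(-1/73) = -893/73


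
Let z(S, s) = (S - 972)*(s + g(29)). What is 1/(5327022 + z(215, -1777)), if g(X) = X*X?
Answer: 1/6035574 ≈ 1.6568e-7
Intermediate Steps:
g(X) = X²
z(S, s) = (-972 + S)*(841 + s) (z(S, s) = (S - 972)*(s + 29²) = (-972 + S)*(s + 841) = (-972 + S)*(841 + s))
1/(5327022 + z(215, -1777)) = 1/(5327022 + (-817452 - 972*(-1777) + 841*215 + 215*(-1777))) = 1/(5327022 + (-817452 + 1727244 + 180815 - 382055)) = 1/(5327022 + 708552) = 1/6035574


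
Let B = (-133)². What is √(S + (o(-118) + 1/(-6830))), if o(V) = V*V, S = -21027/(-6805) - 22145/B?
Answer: √21285422481337277063370/1236318790 ≈ 118.01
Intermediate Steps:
B = 17689
S = 221249878/120373645 (S = -21027/(-6805) - 22145/17689 = -21027*(-1/6805) - 22145*1/17689 = 21027/6805 - 22145/17689 = 221249878/120373645 ≈ 1.8380)
o(V) = V²
√(S + (o(-118) + 1/(-6830))) = √(221249878/120373645 + ((-118)² + 1/(-6830))) = √(221249878/120373645 + (13924 - 1/6830)) = √(221249878/120373645 + 95100919/6830) = √(2289831079909299/164430399070) = √21285422481337277063370/1236318790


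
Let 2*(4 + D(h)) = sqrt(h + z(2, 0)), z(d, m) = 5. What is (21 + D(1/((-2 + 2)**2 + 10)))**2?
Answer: (340 + sqrt(510))**2/400 ≈ 328.67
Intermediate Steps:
D(h) = -4 + sqrt(5 + h)/2 (D(h) = -4 + sqrt(h + 5)/2 = -4 + sqrt(5 + h)/2)
(21 + D(1/((-2 + 2)**2 + 10)))**2 = (21 + (-4 + sqrt(5 + 1/((-2 + 2)**2 + 10))/2))**2 = (21 + (-4 + sqrt(5 + 1/(0**2 + 10))/2))**2 = (21 + (-4 + sqrt(5 + 1/(0 + 10))/2))**2 = (21 + (-4 + sqrt(5 + 1/10)/2))**2 = (21 + (-4 + sqrt(51/10)/2))**2 = (21 + (-4 + (sqrt(510)/10)/2))**2 = (21 + (-4 + sqrt(510)/20))**2 = (17 + sqrt(510)/20)**2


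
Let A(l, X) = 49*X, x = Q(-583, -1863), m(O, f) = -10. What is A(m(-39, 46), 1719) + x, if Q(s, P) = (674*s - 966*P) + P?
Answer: 1489084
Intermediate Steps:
Q(s, P) = -965*P + 674*s (Q(s, P) = (-966*P + 674*s) + P = -965*P + 674*s)
x = 1404853 (x = -965*(-1863) + 674*(-583) = 1797795 - 392942 = 1404853)
A(m(-39, 46), 1719) + x = 49*1719 + 1404853 = 84231 + 1404853 = 1489084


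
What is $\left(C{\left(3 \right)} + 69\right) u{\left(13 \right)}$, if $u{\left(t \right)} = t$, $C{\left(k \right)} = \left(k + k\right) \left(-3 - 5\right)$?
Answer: $273$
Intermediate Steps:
$C{\left(k \right)} = - 16 k$ ($C{\left(k \right)} = 2 k \left(-8\right) = - 16 k$)
$\left(C{\left(3 \right)} + 69\right) u{\left(13 \right)} = \left(\left(-16\right) 3 + 69\right) 13 = \left(-48 + 69\right) 13 = 21 \cdot 13 = 273$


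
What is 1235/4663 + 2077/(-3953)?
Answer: -71688/275117 ≈ -0.26057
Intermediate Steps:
1235/4663 + 2077/(-3953) = 1235*(1/4663) + 2077*(-1/3953) = 1235/4663 - 31/59 = -71688/275117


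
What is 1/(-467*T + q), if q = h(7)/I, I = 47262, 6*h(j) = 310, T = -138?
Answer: 141786/9137540711 ≈ 1.5517e-5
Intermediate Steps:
h(j) = 155/3 (h(j) = (⅙)*310 = 155/3)
q = 155/141786 (q = (155/3)/47262 = (155/3)*(1/47262) = 155/141786 ≈ 0.0010932)
1/(-467*T + q) = 1/(-467*(-138) + 155/141786) = 1/(64446 + 155/141786) = 1/(9137540711/141786) = 141786/9137540711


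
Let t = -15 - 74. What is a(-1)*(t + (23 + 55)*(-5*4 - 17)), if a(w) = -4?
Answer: 11900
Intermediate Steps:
t = -89
a(-1)*(t + (23 + 55)*(-5*4 - 17)) = -4*(-89 + (23 + 55)*(-5*4 - 17)) = -4*(-89 + 78*(-20 - 17)) = -4*(-89 + 78*(-37)) = -4*(-89 - 2886) = -4*(-2975) = 11900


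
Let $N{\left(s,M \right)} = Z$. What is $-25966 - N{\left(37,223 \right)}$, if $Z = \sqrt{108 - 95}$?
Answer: $-25966 - \sqrt{13} \approx -25970.0$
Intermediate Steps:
$Z = \sqrt{13} \approx 3.6056$
$N{\left(s,M \right)} = \sqrt{13}$
$-25966 - N{\left(37,223 \right)} = -25966 - \sqrt{13}$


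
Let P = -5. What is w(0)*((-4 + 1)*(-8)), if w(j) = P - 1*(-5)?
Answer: 0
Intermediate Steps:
w(j) = 0 (w(j) = -5 - 1*(-5) = -5 + 5 = 0)
w(0)*((-4 + 1)*(-8)) = 0*((-4 + 1)*(-8)) = 0*(-3*(-8)) = 0*24 = 0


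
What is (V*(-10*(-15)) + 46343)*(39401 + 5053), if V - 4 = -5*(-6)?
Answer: 2286847122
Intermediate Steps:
V = 34 (V = 4 - 5*(-6) = 4 + 30 = 34)
(V*(-10*(-15)) + 46343)*(39401 + 5053) = (34*(-10*(-15)) + 46343)*(39401 + 5053) = (34*150 + 46343)*44454 = (5100 + 46343)*44454 = 51443*44454 = 2286847122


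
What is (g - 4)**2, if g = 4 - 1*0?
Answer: 0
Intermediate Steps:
g = 4 (g = 4 + 0 = 4)
(g - 4)**2 = (4 - 4)**2 = 0**2 = 0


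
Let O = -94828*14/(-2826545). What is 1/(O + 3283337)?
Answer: 2826545/9280501108257 ≈ 3.0457e-7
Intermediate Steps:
O = 1327592/2826545 (O = -1327592*(-1/2826545) = 1327592/2826545 ≈ 0.46969)
1/(O + 3283337) = 1/(1327592/2826545 + 3283337) = 1/(9280501108257/2826545) = 2826545/9280501108257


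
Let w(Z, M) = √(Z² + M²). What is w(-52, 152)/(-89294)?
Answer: -2*√1613/44647 ≈ -0.0017991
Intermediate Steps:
w(Z, M) = √(M² + Z²)
w(-52, 152)/(-89294) = √(152² + (-52)²)/(-89294) = √(23104 + 2704)*(-1/89294) = √25808*(-1/89294) = (4*√1613)*(-1/89294) = -2*√1613/44647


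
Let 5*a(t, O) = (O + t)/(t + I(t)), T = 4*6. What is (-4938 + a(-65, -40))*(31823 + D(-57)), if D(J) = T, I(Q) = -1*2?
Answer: -10535783775/67 ≈ -1.5725e+8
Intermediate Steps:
T = 24
I(Q) = -2
D(J) = 24
a(t, O) = (O + t)/(5*(-2 + t)) (a(t, O) = ((O + t)/(t - 2))/5 = ((O + t)/(-2 + t))/5 = (O + t)/(5*(-2 + t)))
(-4938 + a(-65, -40))*(31823 + D(-57)) = (-4938 + (-40 - 65)/(5*(-2 - 65)))*(31823 + 24) = (-4938 + (⅕)*(-105)/(-67))*31847 = (-4938 + (⅕)*(-1/67)*(-105))*31847 = (-4938 + 21/67)*31847 = -330825/67*31847 = -10535783775/67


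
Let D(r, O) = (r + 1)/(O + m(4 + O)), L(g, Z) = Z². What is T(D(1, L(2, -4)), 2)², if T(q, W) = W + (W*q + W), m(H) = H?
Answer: 1369/81 ≈ 16.901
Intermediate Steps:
D(r, O) = (1 + r)/(4 + 2*O) (D(r, O) = (r + 1)/(O + (4 + O)) = (1 + r)/(4 + 2*O))
T(q, W) = 2*W + W*q (T(q, W) = W + (W + W*q) = 2*W + W*q)
T(D(1, L(2, -4)), 2)² = (2*(2 + (1 + 1)/(2*(2 + (-4)²))))² = (2*(2 + (½)*2/(2 + 16)))² = (2*(2 + (½)*2/18))² = (2*(2 + (½)*(1/18)*2))² = (2*(2 + 1/18))² = (2*(37/18))² = (37/9)² = 1369/81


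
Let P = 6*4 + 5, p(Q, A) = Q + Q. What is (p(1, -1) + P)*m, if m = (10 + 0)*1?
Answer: 310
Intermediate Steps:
p(Q, A) = 2*Q
m = 10 (m = 10*1 = 10)
P = 29 (P = 24 + 5 = 29)
(p(1, -1) + P)*m = (2*1 + 29)*10 = (2 + 29)*10 = 31*10 = 310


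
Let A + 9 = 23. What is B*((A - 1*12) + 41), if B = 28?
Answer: 1204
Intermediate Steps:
A = 14 (A = -9 + 23 = 14)
B*((A - 1*12) + 41) = 28*((14 - 1*12) + 41) = 28*((14 - 12) + 41) = 28*(2 + 41) = 28*43 = 1204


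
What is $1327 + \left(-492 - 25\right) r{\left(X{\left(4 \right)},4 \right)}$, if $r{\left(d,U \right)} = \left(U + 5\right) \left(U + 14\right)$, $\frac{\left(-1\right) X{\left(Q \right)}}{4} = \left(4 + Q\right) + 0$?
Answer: $-82427$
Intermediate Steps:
$X{\left(Q \right)} = -16 - 4 Q$ ($X{\left(Q \right)} = - 4 \left(\left(4 + Q\right) + 0\right) = - 4 \left(4 + Q\right) = -16 - 4 Q$)
$r{\left(d,U \right)} = \left(5 + U\right) \left(14 + U\right)$
$1327 + \left(-492 - 25\right) r{\left(X{\left(4 \right)},4 \right)} = 1327 + \left(-492 - 25\right) \left(70 + 4^{2} + 19 \cdot 4\right) = 1327 - 517 \left(70 + 16 + 76\right) = 1327 - 83754 = -82427$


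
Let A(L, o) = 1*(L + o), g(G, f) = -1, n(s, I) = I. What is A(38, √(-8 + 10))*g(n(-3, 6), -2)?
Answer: -38 - √2 ≈ -39.414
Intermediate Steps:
A(L, o) = L + o
A(38, √(-8 + 10))*g(n(-3, 6), -2) = (38 + √(-8 + 10))*(-1) = (38 + √2)*(-1) = -38 - √2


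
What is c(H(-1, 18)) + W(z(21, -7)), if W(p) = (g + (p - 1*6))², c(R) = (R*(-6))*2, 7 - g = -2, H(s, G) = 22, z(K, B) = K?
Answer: 312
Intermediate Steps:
g = 9 (g = 7 - 1*(-2) = 7 + 2 = 9)
c(R) = -12*R (c(R) = -6*R*2 = -12*R)
W(p) = (3 + p)² (W(p) = (9 + (p - 1*6))² = (9 + (p - 6))² = (9 + (-6 + p))² = (3 + p)²)
c(H(-1, 18)) + W(z(21, -7)) = -12*22 + (3 + 21)² = -264 + 24² = -264 + 576 = 312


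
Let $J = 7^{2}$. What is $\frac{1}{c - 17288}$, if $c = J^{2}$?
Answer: $- \frac{1}{14887} \approx -6.7173 \cdot 10^{-5}$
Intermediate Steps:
$J = 49$
$c = 2401$ ($c = 49^{2} = 2401$)
$\frac{1}{c - 17288} = \frac{1}{2401 - 17288} = \frac{1}{-14887} = - \frac{1}{14887}$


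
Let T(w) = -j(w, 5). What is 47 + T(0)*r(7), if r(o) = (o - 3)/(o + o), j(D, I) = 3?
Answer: 323/7 ≈ 46.143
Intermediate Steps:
r(o) = (-3 + o)/(2*o) (r(o) = (-3 + o)/((2*o)) = (-3 + o)*(1/(2*o)) = (-3 + o)/(2*o))
T(w) = -3 (T(w) = -1*3 = -3)
47 + T(0)*r(7) = 47 - 3*(-3 + 7)/(2*7) = 47 - 3*4/(2*7) = 47 - 3*2/7 = 47 - 6/7 = 323/7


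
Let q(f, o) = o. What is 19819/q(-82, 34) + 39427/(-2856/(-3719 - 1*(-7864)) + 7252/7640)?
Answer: 426145585347/2801498 ≈ 1.5211e+5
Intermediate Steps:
19819/q(-82, 34) + 39427/(-2856/(-3719 - 1*(-7864)) + 7252/7640) = 19819/34 + 39427/(-2856/(-3719 - 1*(-7864)) + 7252/7640) = 19819*(1/34) + 39427/(-2856/(-3719 + 7864) + 7252*(1/7640)) = 19819/34 + 39427/(-2856/4145 + 1813/1910) = 19819/34 + 39427/(82397/316678) = 19819/34 + 39427*(316678/82397) = 19819/34 + 12485663506/82397 = 426145585347/2801498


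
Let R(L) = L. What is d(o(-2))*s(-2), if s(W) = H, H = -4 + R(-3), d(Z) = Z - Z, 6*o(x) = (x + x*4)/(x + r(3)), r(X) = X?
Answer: 0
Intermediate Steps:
o(x) = 5*x/(6*(3 + x)) (o(x) = ((x + x*4)/(x + 3))/6 = ((x + 4*x)/(3 + x))/6 = ((5*x)/(3 + x))/6 = (5*x/(3 + x))/6 = 5*x/(6*(3 + x)))
d(Z) = 0
H = -7 (H = -4 - 3 = -7)
s(W) = -7
d(o(-2))*s(-2) = 0*(-7) = 0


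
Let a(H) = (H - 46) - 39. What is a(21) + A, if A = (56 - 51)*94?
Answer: 406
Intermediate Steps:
A = 470 (A = 5*94 = 470)
a(H) = -85 + H (a(H) = (-46 + H) - 39 = -85 + H)
a(21) + A = (-85 + 21) + 470 = -64 + 470 = 406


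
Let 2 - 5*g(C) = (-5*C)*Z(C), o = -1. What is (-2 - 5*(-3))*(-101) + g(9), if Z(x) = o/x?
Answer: -6568/5 ≈ -1313.6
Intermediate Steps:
Z(x) = -1/x
g(C) = -3/5 (g(C) = 2/5 - (-5*C)*(-1/C)/5 = 2/5 - 1/5*5 = 2/5 - 1 = -3/5)
(-2 - 5*(-3))*(-101) + g(9) = (-2 - 5*(-3))*(-101) - 3/5 = (-2 + 15)*(-101) - 3/5 = 13*(-101) - 3/5 = -1313 - 3/5 = -6568/5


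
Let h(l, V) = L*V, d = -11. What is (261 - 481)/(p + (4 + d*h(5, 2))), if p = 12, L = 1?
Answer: 110/3 ≈ 36.667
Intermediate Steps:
h(l, V) = V (h(l, V) = 1*V = V)
(261 - 481)/(p + (4 + d*h(5, 2))) = (261 - 481)/(12 + (4 - 11*2)) = -220/(12 + (4 - 22)) = -220/(12 - 18) = -220/(-6) = -220*(-⅙) = 110/3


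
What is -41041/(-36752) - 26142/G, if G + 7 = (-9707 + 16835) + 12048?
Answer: -174055855/704499088 ≈ -0.24706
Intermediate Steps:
G = 19169 (G = -7 + ((-9707 + 16835) + 12048) = -7 + (7128 + 12048) = -7 + 19176 = 19169)
-41041/(-36752) - 26142/G = -41041/(-36752) - 26142/19169 = -41041*(-1/36752) - 26142*1/19169 = 41041/36752 - 26142/19169 = -174055855/704499088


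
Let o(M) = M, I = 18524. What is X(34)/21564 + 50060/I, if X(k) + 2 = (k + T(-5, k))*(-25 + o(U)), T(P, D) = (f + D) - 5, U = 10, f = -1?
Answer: 66389342/24965721 ≈ 2.6592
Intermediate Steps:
T(P, D) = -6 + D (T(P, D) = (-1 + D) - 5 = -6 + D)
X(k) = 88 - 30*k (X(k) = -2 + (k + (-6 + k))*(-25 + 10) = -2 + (-6 + 2*k)*(-15) = -2 + (90 - 30*k) = 88 - 30*k)
X(34)/21564 + 50060/I = (88 - 30*34)/21564 + 50060/18524 = (88 - 1020)*(1/21564) + 50060*(1/18524) = -932*1/21564 + 12515/4631 = -233/5391 + 12515/4631 = 66389342/24965721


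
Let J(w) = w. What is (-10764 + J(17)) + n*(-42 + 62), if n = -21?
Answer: -11167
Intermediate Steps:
(-10764 + J(17)) + n*(-42 + 62) = (-10764 + 17) - 21*(-42 + 62) = -10747 - 21*20 = -10747 - 420 = -11167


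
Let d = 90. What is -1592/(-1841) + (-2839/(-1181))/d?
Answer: 174440279/195679890 ≈ 0.89146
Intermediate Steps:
-1592/(-1841) + (-2839/(-1181))/d = -1592/(-1841) - 2839/(-1181)/90 = -1592*(-1/1841) - 2839*(-1/1181)*(1/90) = 1592/1841 + (2839/1181)*(1/90) = 1592/1841 + 2839/106290 = 174440279/195679890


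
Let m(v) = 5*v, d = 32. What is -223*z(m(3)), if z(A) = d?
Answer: -7136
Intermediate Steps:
z(A) = 32
-223*z(m(3)) = -223*32 = -7136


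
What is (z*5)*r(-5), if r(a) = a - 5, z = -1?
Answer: 50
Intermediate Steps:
r(a) = -5 + a
(z*5)*r(-5) = (-1*5)*(-5 - 5) = -5*(-10) = 50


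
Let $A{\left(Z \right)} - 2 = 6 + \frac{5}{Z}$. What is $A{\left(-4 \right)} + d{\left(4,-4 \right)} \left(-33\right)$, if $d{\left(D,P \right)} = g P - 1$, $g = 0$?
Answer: $\frac{159}{4} \approx 39.75$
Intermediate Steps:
$d{\left(D,P \right)} = -1$ ($d{\left(D,P \right)} = 0 P - 1 = 0 - 1 = -1$)
$A{\left(Z \right)} = 8 + \frac{5}{Z}$ ($A{\left(Z \right)} = 2 + \left(6 + \frac{5}{Z}\right) = 8 + \frac{5}{Z}$)
$A{\left(-4 \right)} + d{\left(4,-4 \right)} \left(-33\right) = \left(8 + \frac{5}{-4}\right) - -33 = \left(8 + 5 \left(- \frac{1}{4}\right)\right) + 33 = \left(8 - \frac{5}{4}\right) + 33 = \frac{27}{4} + 33 = \frac{159}{4}$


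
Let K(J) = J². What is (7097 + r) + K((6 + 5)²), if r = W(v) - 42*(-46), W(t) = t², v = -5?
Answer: 23695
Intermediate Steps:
r = 1957 (r = (-5)² - 42*(-46) = 25 + 1932 = 1957)
(7097 + r) + K((6 + 5)²) = (7097 + 1957) + ((6 + 5)²)² = 9054 + (11²)² = 9054 + 121² = 9054 + 14641 = 23695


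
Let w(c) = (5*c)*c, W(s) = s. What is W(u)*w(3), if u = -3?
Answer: -135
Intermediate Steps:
w(c) = 5*c²
W(u)*w(3) = -15*3² = -15*9 = -3*45 = -135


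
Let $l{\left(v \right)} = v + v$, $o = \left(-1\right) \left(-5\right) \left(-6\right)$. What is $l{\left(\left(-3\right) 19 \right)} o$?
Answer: $3420$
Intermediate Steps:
$o = -30$ ($o = 5 \left(-6\right) = -30$)
$l{\left(v \right)} = 2 v$
$l{\left(\left(-3\right) 19 \right)} o = 2 \left(\left(-3\right) 19\right) \left(-30\right) = 2 \left(-57\right) \left(-30\right) = \left(-114\right) \left(-30\right) = 3420$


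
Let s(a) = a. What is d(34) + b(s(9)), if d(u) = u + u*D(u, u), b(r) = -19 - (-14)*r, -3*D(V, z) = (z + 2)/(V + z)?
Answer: 135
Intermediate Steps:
D(V, z) = -(2 + z)/(3*(V + z)) (D(V, z) = -(z + 2)/(3*(V + z)) = -(2 + z)/(3*(V + z)))
b(r) = -19 + 14*r
d(u) = -⅓ + 5*u/6 (d(u) = u + u*((-2 - u)/(3*(u + u))) = u + u*((-2 - u)/(3*((2*u)))) = u + u*((1/(2*u))*(-2 - u)/3) = u + u*((-2 - u)/(6*u)) = u + (-⅓ - u/6) = -⅓ + 5*u/6)
d(34) + b(s(9)) = (-⅓ + (⅚)*34) + (-19 + 14*9) = (-⅓ + 85/3) + (-19 + 126) = 28 + 107 = 135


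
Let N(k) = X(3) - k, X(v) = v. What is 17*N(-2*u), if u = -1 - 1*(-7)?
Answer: 255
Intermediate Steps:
u = 6 (u = -1 + 7 = 6)
N(k) = 3 - k
17*N(-2*u) = 17*(3 - (-2)*6) = 17*(3 - 1*(-12)) = 17*(3 + 12) = 17*15 = 255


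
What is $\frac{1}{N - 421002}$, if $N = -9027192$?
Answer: $- \frac{1}{9448194} \approx -1.0584 \cdot 10^{-7}$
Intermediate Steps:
$\frac{1}{N - 421002} = \frac{1}{-9027192 - 421002} = \frac{1}{-9448194} = - \frac{1}{9448194}$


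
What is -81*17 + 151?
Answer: -1226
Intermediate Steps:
-81*17 + 151 = -1377 + 151 = -1226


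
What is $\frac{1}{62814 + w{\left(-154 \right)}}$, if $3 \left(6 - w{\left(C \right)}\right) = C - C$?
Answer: $\frac{1}{62820} \approx 1.5918 \cdot 10^{-5}$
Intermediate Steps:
$w{\left(C \right)} = 6$ ($w{\left(C \right)} = 6 - \frac{C - C}{3} = 6 - 0 = 6 + 0 = 6$)
$\frac{1}{62814 + w{\left(-154 \right)}} = \frac{1}{62814 + 6} = \frac{1}{62820}$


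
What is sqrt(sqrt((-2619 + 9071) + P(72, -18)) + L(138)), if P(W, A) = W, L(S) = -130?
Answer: sqrt(-130 + 2*sqrt(1631)) ≈ 7.0163*I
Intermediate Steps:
sqrt(sqrt((-2619 + 9071) + P(72, -18)) + L(138)) = sqrt(sqrt((-2619 + 9071) + 72) - 130) = sqrt(sqrt(6452 + 72) - 130) = sqrt(sqrt(6524) - 130) = sqrt(2*sqrt(1631) - 130) = sqrt(-130 + 2*sqrt(1631))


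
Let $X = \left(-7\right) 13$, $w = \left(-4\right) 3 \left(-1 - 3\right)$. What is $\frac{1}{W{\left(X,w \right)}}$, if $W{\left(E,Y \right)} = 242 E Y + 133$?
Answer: $- \frac{1}{1056923} \approx -9.4614 \cdot 10^{-7}$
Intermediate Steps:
$w = 48$ ($w = \left(-12\right) \left(-4\right) = 48$)
$X = -91$
$W{\left(E,Y \right)} = 133 + 242 E Y$ ($W{\left(E,Y \right)} = 242 E Y + 133 = 133 + 242 E Y$)
$\frac{1}{W{\left(X,w \right)}} = \frac{1}{133 + 242 \left(-91\right) 48} = \frac{1}{133 - 1057056} = \frac{1}{-1056923} = - \frac{1}{1056923}$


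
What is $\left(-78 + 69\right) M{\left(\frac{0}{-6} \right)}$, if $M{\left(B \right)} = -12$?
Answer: $108$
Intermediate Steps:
$\left(-78 + 69\right) M{\left(\frac{0}{-6} \right)} = \left(-78 + 69\right) \left(-12\right) = \left(-9\right) \left(-12\right) = 108$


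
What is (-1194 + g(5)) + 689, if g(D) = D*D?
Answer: -480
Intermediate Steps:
g(D) = D**2
(-1194 + g(5)) + 689 = (-1194 + 5**2) + 689 = (-1194 + 25) + 689 = -1169 + 689 = -480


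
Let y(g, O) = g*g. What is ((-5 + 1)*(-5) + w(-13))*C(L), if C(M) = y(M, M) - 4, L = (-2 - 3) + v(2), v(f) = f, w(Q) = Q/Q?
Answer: 105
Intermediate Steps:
w(Q) = 1
y(g, O) = g²
L = -3 (L = (-2 - 3) + 2 = -5 + 2 = -3)
C(M) = -4 + M² (C(M) = M² - 4 = -4 + M²)
((-5 + 1)*(-5) + w(-13))*C(L) = ((-5 + 1)*(-5) + 1)*(-4 + (-3)²) = (-4*(-5) + 1)*(-4 + 9) = (20 + 1)*5 = 21*5 = 105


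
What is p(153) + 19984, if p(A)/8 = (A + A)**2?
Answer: 769072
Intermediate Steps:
p(A) = 32*A**2 (p(A) = 8*(A + A)**2 = 8*(2*A)**2 = 8*(4*A**2) = 32*A**2)
p(153) + 19984 = 32*153**2 + 19984 = 32*23409 + 19984 = 749088 + 19984 = 769072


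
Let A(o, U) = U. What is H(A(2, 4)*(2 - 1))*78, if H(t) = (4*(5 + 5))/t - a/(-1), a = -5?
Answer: 390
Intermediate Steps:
H(t) = -5 + 40/t (H(t) = (4*(5 + 5))/t - 1*(-5)/(-1) = (4*10)/t + 5*(-1) = 40/t - 5 = -5 + 40/t)
H(A(2, 4)*(2 - 1))*78 = (-5 + 40/((4*(2 - 1))))*78 = (-5 + 40/((4*1)))*78 = (-5 + 40/4)*78 = (-5 + 40*(1/4))*78 = (-5 + 10)*78 = 5*78 = 390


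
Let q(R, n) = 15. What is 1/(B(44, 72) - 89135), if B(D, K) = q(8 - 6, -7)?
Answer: -1/89120 ≈ -1.1221e-5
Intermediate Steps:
B(D, K) = 15
1/(B(44, 72) - 89135) = 1/(15 - 89135) = 1/(-89120) = -1/89120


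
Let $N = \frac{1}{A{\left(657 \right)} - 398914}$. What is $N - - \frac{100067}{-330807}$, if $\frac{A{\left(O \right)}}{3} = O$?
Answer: $- \frac{39721225988}{131311523001} \approx -0.3025$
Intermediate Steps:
$A{\left(O \right)} = 3 O$
$N = - \frac{1}{396943}$ ($N = \frac{1}{3 \cdot 657 - 398914} = \frac{1}{1971 - 398914} = \frac{1}{-396943} = - \frac{1}{396943} \approx -2.5193 \cdot 10^{-6}$)
$N - - \frac{100067}{-330807} = - \frac{1}{396943} - - \frac{100067}{-330807} = - \frac{1}{396943} - \left(-100067\right) \left(- \frac{1}{330807}\right) = - \frac{1}{396943} - \frac{100067}{330807} = - \frac{39721225988}{131311523001}$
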